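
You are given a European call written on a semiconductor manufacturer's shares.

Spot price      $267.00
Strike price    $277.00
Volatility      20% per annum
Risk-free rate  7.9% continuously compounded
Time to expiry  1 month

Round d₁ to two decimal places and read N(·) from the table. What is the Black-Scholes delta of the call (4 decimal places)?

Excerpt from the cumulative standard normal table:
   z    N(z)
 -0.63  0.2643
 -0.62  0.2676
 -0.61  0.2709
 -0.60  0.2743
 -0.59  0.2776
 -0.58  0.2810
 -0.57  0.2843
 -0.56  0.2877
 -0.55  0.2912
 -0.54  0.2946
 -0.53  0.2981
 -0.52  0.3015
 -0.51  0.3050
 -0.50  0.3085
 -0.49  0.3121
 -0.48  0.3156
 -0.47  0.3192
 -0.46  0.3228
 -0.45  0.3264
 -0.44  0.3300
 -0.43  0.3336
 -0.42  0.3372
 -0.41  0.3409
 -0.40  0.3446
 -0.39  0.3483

σ√T = 0.2 × 0.2887 = 0.0577
ln(S/K) + (r + σ²/2)T = ln(267/277) + (0.079 + 0.2²/2)·0.08333 = -0.0368 + 0.0083 = -0.0285
d₁ = -0.0285 / 0.0577 = -0.4940 which rounds to -0.49
N(d₁) = N(-0.49) = 0.3121
Δ_call = N(d₁) = 0.3121

0.3121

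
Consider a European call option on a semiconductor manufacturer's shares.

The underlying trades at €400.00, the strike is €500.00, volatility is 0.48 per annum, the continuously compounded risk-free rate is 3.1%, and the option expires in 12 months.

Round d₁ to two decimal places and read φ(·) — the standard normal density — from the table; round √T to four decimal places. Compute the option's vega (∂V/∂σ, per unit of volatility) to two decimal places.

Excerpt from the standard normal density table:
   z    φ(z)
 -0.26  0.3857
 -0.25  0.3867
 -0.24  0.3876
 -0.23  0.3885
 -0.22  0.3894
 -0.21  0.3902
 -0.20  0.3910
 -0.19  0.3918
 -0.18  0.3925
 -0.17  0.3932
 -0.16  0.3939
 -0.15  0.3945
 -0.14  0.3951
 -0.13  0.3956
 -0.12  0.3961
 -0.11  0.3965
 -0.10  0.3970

σ√T = 0.48 × 1.0000 = 0.4800
ln(S/K) + (r + σ²/2)T = ln(400/500) + (0.031 + 0.48²/2)·1 = -0.2231 + 0.1462 = -0.0769
d₁ = -0.0769 / 0.4800 = -0.1603 ≈ -0.16
√T = √1 = 1.0000
φ(d₁) = φ(-0.16) = 0.3939
vega = S·φ(d₁)·√T = 400·0.3939·1.0000 = 157.5600
(The put has the same vega.)

157.56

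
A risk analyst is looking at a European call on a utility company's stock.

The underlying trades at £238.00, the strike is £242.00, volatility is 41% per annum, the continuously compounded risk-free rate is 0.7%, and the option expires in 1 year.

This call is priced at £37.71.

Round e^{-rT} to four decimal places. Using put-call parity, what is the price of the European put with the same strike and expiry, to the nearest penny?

e^(−rT) = e^(−0.007·1) = 0.9930
Put-call parity: C − P = S − K·e^(−rT) = 238 − 242·0.9930 = 238 − 240.3060 = -2.3060
P = C − (C − P) = 37.71 − (-2.3060) = 40.0160

£40.02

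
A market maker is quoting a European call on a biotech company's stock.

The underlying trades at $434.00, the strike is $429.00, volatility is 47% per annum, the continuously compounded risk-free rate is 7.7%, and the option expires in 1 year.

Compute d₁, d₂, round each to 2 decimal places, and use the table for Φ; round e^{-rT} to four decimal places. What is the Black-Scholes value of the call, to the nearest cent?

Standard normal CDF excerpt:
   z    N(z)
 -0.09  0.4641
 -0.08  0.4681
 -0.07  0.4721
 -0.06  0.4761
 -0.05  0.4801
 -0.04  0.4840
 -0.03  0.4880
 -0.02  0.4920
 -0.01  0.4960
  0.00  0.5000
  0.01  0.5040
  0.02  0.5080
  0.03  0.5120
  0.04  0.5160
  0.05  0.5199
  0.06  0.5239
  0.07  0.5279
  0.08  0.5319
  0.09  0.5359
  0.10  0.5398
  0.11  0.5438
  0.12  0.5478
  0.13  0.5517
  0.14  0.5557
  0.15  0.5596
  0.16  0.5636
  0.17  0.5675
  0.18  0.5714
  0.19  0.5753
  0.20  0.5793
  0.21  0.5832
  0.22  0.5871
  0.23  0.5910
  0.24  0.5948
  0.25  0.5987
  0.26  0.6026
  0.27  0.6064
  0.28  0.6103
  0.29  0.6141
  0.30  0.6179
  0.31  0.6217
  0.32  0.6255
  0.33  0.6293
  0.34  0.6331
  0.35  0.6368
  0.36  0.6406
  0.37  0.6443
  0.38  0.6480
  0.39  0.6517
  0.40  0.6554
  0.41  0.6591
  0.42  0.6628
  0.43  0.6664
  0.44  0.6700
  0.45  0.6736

σ√T = 0.47·√1 = 0.4700
d₁ = [ln(434/429) + (0.077 + 0.47²/2)·1] / 0.4700 = [0.0116 + 0.1875] / 0.4700 = 0.4235 ⇒ 0.42
d₂ = d₁ − σ√T = 0.4235 − 0.4700 = -0.0465 ⇒ -0.05
exp(−rT) = exp(−0.077·1) = 0.9259
N(d₁) = N(0.42) = 0.6628;  N(d₂) = N(-0.05) = 0.4801
C = 434·0.6628 − 429·0.9259·0.4801 = 287.6552 − 190.7010 = 96.9542

$96.95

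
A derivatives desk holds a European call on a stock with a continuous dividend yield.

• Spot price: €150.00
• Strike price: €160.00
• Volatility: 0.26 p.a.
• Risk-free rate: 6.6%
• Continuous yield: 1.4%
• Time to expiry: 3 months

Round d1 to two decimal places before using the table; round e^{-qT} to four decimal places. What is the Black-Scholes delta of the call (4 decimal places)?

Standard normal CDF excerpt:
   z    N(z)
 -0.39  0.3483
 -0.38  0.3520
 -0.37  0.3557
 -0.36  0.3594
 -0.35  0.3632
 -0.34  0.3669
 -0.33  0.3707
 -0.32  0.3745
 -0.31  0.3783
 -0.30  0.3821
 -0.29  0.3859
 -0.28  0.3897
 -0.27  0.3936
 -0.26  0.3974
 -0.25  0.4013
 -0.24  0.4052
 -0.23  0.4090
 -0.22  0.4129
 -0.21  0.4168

0.3694

σ√T = 0.26 × 0.5000 = 0.1300
ln(S/K) + (r − q + σ²/2)T = ln(150/160) + (0.066 − 0.014 + 0.26²/2)·0.25 = -0.0645 + 0.0215 = -0.0431
d₁ = -0.0431 / 0.1300 = -0.3315 ≈ -0.33
N(d₁) = N(-0.33) = 0.3707
Δ_call = e^(−qT)·N(d₁) = 0.9965·0.3707 = 0.3694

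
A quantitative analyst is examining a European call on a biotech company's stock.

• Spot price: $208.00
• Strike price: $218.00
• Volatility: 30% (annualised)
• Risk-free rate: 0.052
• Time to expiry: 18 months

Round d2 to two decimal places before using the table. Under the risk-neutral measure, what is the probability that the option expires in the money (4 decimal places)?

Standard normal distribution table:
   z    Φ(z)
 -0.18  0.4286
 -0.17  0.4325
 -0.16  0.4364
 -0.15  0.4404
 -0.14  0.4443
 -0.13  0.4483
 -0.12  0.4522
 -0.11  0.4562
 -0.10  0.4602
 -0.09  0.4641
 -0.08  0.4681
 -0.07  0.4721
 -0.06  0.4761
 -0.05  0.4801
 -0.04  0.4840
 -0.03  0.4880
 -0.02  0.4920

0.4602

σ√T = 0.3 × 1.2247 = 0.3674
d₁ = [ln(208/218) + (0.052 + 0.3²/2)·1.5] / 0.3674 = [-0.0470 + 0.1455] / 0.3674 = 0.2682 → 0.27
d₂ = d₁ − σ√T = 0.2682 − 0.3674 = -0.0992 → -0.10
Risk-neutral Pr[S_T > K] = N(d₂) = N(-0.10) = 0.4602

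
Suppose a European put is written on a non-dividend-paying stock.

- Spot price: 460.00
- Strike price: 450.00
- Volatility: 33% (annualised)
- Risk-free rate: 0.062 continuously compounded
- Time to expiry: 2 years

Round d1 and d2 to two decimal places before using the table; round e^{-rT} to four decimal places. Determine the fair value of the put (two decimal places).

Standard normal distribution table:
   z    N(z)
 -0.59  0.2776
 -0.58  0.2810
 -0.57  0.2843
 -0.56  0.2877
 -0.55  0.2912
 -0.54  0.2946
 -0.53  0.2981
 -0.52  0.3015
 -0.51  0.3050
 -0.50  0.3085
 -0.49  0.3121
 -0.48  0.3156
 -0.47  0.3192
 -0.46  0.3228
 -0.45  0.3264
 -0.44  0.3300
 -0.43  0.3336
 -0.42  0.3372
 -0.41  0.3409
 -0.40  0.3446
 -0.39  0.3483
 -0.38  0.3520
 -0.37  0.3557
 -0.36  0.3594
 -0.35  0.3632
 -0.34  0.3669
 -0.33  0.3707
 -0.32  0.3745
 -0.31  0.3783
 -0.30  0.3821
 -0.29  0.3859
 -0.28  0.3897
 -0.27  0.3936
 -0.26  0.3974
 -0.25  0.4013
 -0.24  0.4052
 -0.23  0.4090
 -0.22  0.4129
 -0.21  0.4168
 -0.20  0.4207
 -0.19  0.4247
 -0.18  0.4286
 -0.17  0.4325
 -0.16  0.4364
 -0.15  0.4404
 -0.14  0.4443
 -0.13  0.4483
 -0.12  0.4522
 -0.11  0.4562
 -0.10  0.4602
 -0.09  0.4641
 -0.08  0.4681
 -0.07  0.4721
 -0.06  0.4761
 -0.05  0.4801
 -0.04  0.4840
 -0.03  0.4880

52.13

σ√T = 0.33 × 1.4142 = 0.4667
d₁ = [ln(460/450) + (0.062 + 0.33²/2)·2] / 0.4667 = [0.0220 + 0.2329] / 0.4667 = 0.5461 which rounds to 0.55
d₂ = d₁ − σ√T = 0.5461 − 0.4667 = 0.0795 which rounds to 0.08
e^(−rT) = e^(−0.062·2) = 0.8834
N(−d₂) = N(-0.08) = 0.4681;  N(−d₁) = N(-0.55) = 0.2912
P = 450·0.8834·0.4681 − 460·0.2912 = 186.0838 − 133.9520 = 52.1318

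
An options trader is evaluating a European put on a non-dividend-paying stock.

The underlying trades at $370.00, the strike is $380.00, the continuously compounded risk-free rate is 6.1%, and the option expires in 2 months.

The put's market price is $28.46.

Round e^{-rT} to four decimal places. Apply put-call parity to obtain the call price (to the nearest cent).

e^(−rT) = e^(−0.061·0.1667) = 0.9899
Put-call parity: C − P = S − K·e^(−rT) = 370 − 380·0.9899 = 370 − 376.1620 = -6.1620
C = P + (C − P) = 28.46 + (-6.1620) = 22.2980

$22.30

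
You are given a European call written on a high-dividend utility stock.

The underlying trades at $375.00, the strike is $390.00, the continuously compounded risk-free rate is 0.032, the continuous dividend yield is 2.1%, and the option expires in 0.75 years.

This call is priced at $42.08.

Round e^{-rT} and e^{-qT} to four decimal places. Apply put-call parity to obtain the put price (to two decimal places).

exp(−qT) = exp(−0.021·0.75) = 0.9844;  exp(−rT) = exp(−0.032·0.75) = 0.9763
Put-call parity: C − P = S·e^(−qT) − K·e^(−rT) = 375·0.9844 − 390·0.9763 = 369.1500 − 380.7570 = -11.6070
P = C − (C − P) = 42.08 − (-11.6070) = 53.6870

$53.69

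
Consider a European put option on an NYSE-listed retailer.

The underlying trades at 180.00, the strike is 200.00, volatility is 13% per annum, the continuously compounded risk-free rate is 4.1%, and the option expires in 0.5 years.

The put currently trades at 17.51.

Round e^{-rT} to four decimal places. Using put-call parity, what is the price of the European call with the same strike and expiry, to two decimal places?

e^(−rT) = e^(−0.041·0.5) = 0.9797
Put-call parity: C − P = S − K·e^(−rT) = 180 − 200·0.9797 = 180 − 195.9400 = -15.9400
C = P + (C − P) = 17.51 + (-15.9400) = 1.5700

1.57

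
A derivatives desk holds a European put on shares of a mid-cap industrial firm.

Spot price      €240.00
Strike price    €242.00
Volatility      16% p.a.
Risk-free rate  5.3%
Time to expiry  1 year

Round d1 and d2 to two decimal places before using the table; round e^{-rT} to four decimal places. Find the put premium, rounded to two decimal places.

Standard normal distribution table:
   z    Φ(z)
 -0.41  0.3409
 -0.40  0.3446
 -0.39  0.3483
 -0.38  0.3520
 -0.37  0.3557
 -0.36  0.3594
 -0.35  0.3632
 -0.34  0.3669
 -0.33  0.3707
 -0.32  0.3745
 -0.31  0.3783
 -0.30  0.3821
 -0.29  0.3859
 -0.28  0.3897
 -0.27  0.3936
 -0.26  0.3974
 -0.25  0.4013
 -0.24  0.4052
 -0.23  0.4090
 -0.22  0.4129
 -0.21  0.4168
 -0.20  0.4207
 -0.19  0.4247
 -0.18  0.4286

€10.30

σ√T = 0.16·√1 = 0.1600
d₁ = [ln(240/242) + (0.053 + 0.16²/2)·1] / 0.1600 = [-0.0083 + 0.0658] / 0.1600 = 0.3594 ≈ 0.36
d₂ = d₁ − σ√T = 0.3594 − 0.1600 = 0.1994 ≈ 0.20
exp(−rT) = exp(−0.053·1) = 0.9484
N(−d₂) = N(-0.20) = 0.4207;  N(−d₁) = N(-0.36) = 0.3594
P = 242·0.9484·0.4207 − 240·0.3594 = 96.5560 − 86.2560 = 10.3000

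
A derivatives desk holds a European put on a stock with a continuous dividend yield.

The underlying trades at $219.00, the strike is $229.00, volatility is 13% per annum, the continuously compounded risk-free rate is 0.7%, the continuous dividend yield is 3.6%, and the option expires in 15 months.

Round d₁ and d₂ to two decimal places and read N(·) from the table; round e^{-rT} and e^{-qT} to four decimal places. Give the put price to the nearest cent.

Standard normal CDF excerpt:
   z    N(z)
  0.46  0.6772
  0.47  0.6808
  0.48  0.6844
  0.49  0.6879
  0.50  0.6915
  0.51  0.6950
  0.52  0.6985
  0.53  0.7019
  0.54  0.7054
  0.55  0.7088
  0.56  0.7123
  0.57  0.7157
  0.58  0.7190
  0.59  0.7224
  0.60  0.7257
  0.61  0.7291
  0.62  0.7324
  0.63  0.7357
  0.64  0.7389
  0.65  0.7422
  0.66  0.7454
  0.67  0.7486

σ√T = 0.13 × 1.1180 = 0.1453
d₁ = [ln(219/229) + (0.007 − 0.036 + ½·0.13²)·1.25] / (σ√T) = (-0.0447 − 0.0257) / 0.1453 = -0.4839 which rounds to -0.48
d₂ = -0.4839 − 0.1453 = -0.6293 which rounds to -0.63
exp(−qT) = exp(−0.036·1.25) = 0.9560;  exp(−rT) = exp(−0.007·1.25) = 0.9913
N(−d₂) = N(0.63) = 0.7357;  N(−d₁) = N(0.48) = 0.6844
P = 229·0.9913·0.7357 − 219·0.9560·0.6844 = 167.0096 − 143.2887 = 23.7208

$23.72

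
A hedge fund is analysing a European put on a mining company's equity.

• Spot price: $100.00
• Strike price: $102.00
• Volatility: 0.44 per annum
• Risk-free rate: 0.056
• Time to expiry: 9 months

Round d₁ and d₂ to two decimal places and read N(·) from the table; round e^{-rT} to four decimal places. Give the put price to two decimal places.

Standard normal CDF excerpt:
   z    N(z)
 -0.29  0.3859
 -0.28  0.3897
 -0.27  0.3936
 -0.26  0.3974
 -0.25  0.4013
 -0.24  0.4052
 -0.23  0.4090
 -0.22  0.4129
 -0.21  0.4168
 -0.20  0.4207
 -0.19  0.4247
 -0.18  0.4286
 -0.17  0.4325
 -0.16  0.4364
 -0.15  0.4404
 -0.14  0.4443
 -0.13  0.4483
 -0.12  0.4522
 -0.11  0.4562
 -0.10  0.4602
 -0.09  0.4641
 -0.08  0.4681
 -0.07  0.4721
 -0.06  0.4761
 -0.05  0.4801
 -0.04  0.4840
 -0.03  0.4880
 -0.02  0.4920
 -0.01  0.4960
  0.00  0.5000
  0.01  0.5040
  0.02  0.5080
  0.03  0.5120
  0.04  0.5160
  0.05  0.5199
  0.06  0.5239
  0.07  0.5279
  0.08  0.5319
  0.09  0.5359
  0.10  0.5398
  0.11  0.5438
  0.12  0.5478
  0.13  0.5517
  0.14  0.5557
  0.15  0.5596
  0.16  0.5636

$13.83

σ√T = 0.44 × 0.8660 = 0.3811
ln(S/K) + (r + σ²/2)T = ln(100/102) + (0.056 + 0.44²/2)·0.75 = -0.0198 + 0.1146 = 0.0948
d₁ = 0.0948 / 0.3811 = 0.2488 → 0.25
d₂ = d₁ − σ√T = 0.2488 − 0.3811 = -0.1323 → -0.13
exp(−rT) = exp(−0.056·0.75) = 0.9589
N(−d₂) = N(0.13) = 0.5517;  N(−d₁) = N(-0.25) = 0.4013
P = 102·0.9589·0.5517 − 100·0.4013 = 53.9606 − 40.1300 = 13.8306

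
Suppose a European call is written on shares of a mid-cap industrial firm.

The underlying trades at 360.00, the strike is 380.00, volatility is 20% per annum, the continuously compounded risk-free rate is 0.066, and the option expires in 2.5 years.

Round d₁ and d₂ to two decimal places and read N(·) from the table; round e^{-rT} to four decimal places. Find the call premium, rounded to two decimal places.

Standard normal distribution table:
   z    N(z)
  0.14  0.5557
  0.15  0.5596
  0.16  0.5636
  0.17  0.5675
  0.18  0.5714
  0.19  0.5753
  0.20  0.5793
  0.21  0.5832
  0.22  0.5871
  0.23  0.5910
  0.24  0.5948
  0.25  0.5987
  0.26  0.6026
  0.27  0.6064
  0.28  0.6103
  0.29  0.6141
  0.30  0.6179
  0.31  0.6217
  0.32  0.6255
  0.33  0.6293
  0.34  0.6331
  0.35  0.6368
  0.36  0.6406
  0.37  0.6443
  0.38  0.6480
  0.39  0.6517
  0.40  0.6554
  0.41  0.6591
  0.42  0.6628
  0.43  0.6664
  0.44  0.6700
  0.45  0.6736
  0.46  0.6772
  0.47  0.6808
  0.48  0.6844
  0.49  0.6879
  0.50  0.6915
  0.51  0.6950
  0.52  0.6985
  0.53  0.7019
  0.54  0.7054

64.84

σ√T = 0.2 × 1.5811 = 0.3162
d₁ = [ln(360/380) + (0.066 + ½·0.2²)·2.5] / (σ√T) = (-0.0541 + 0.2150) / 0.3162 = 0.5089 → 0.51
d₂ = 0.5089 − 0.3162 = 0.1927 → 0.19
e^(−rT) = e^(−0.066·2.5) = 0.8479
C = 360·N(0.51) − 380·0.8479·N(0.19) = 360·0.6950 − 380·0.8479·0.5753 = 250.2000 − 185.3628 = 64.8372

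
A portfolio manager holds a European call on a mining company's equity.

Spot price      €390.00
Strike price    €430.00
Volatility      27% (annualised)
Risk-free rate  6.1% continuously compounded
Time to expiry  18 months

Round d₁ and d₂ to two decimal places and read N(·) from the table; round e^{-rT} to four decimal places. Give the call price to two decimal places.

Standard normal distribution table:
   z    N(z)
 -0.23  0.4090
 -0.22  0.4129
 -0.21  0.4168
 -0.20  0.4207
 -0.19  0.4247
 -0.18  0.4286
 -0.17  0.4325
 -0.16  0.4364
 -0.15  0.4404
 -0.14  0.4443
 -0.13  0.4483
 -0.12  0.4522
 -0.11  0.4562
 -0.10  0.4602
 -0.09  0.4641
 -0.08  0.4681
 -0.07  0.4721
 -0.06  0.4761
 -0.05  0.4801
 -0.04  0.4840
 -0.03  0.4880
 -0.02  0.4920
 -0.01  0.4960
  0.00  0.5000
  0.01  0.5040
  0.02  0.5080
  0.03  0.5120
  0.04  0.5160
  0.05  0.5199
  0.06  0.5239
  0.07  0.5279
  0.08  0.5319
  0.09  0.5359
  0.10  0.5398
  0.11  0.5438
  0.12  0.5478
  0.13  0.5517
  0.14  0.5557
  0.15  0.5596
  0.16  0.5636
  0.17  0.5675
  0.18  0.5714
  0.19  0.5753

T = 1.5;  σ√T = 0.3307
d₁ = [ln(390/430) + (0.061 + 0.27²/2)·1.5] / 0.3307 = [-0.0976 + 0.1462] / 0.3307 = 0.1468 → 0.15
d₂ = d₁ − σ√T = 0.1468 − 0.3307 = -0.1839 → -0.18
exp(−rT) = exp(−0.061·1.5) = 0.9126
N(d₁) = N(0.15) = 0.5596;  N(d₂) = N(-0.18) = 0.4286
C = 390·0.5596 − 430·0.9126·0.4286 = 218.2440 − 168.1904 = 50.0536

€50.05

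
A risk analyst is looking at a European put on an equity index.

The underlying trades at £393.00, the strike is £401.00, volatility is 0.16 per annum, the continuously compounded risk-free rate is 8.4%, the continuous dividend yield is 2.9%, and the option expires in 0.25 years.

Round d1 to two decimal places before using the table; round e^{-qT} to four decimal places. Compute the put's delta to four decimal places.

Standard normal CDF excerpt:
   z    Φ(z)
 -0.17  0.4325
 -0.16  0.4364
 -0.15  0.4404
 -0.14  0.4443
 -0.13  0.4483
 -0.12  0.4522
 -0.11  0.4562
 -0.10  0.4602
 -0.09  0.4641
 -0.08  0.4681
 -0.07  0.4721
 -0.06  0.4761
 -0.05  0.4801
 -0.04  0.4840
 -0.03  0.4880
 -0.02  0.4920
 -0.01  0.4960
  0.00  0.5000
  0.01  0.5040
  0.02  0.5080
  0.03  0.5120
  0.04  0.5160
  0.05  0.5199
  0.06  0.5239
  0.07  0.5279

-0.5123

σ√T = 0.16 × 0.5000 = 0.0800
d₁ = [ln(393/401) + (0.084 − 0.029 + ½·0.16²)·0.25] / (σ√T) = (-0.0202 + 0.0170) / 0.0800 = -0.0400 → -0.04
N(d₁) = N(-0.04) = 0.4840
Δ_put = exp(−qT)·(N(d₁) − 1) = 0.9928·(0.4840 − 1) = -0.5123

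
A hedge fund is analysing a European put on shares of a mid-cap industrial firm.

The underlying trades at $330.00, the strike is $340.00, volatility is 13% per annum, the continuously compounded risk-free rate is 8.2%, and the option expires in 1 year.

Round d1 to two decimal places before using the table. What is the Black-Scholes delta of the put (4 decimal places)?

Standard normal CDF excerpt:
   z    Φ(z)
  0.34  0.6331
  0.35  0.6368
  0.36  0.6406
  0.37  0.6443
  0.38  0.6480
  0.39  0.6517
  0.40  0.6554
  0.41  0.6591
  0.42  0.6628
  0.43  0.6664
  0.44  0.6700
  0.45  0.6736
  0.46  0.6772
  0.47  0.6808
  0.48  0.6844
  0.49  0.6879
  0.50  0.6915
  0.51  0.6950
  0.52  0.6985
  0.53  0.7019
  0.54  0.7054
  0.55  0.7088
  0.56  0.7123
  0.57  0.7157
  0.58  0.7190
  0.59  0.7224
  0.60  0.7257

T = 1;  σ√T = 0.1300
d₁ = [ln(330/340) + (0.082 + 0.13²/2)·1] / 0.1300 = [-0.0299 + 0.0905] / 0.1300 = 0.4661 ⇒ 0.47
N(d₁) = N(0.47) = 0.6808
Δ_put = N(d₁) − 1 = 0.6808 − 1 = -0.3192

-0.3192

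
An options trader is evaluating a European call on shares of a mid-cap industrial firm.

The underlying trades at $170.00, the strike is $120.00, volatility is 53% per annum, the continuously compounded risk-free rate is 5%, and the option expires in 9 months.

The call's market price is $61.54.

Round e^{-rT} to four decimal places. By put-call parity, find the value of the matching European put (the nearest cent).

$7.12

e^(−rT) = e^(−0.05·0.75) = 0.9632
Put-call parity: C − P = S − K·e^(−rT) = 170 − 120·0.9632 = 170 − 115.5840 = 54.4160
P = C − (C − P) = 61.54 − (54.4160) = 7.1240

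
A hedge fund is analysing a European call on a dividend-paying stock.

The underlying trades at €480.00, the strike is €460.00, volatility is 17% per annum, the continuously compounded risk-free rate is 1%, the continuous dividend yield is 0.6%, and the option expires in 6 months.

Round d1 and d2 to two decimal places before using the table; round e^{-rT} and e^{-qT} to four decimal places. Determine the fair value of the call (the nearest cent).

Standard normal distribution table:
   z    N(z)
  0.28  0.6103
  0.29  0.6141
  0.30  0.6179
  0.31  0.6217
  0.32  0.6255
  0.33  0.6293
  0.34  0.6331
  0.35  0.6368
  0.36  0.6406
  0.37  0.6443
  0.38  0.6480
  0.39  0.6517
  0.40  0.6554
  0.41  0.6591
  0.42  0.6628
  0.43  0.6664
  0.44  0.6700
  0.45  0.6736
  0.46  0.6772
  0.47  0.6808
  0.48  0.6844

€34.36

σ√T = 0.17 × 0.7071 = 0.1202
ln(S/K) + (r − q + σ²/2)T = ln(480/460) + (0.01 − 0.006 + 0.17²/2)·0.5 = 0.0426 + 0.0092 = 0.0518
d₁ = 0.0518 / 0.1202 = 0.4308 ≈ 0.43
d₂ = d₁ − σ√T = 0.4308 − 0.1202 = 0.3106 ≈ 0.31
e^(−qT) = e^(−0.006·0.5) = 0.9970;  e^(−rT) = e^(−0.01·0.5) = 0.9950
C = 480·0.9970·N(0.43) − 460·0.9950·N(0.31) = 480·0.9970·0.6664 − 460·0.9950·0.6217 = 318.9124 − 284.5521 = 34.3603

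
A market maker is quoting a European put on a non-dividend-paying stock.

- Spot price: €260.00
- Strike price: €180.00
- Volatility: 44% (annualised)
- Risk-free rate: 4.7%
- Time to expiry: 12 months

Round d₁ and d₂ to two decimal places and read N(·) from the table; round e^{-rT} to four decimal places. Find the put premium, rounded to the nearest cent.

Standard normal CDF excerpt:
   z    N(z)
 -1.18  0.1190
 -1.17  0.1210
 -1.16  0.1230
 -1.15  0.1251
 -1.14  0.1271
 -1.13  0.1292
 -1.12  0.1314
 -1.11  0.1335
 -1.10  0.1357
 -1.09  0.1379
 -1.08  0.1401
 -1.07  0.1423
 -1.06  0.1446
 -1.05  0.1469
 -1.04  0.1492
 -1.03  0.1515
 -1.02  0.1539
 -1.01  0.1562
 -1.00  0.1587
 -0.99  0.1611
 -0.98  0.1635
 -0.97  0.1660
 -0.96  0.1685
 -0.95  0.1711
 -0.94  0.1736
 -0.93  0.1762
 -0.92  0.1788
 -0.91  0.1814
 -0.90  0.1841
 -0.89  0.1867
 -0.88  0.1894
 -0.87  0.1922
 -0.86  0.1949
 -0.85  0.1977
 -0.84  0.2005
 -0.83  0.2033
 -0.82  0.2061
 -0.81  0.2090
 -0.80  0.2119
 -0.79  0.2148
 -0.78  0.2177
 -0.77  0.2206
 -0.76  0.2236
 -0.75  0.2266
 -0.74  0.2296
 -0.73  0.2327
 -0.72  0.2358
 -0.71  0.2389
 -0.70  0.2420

T = 1;  σ√T = 0.4400
d₁ = [ln(260/180) + (0.047 + 0.44²/2)·1] / 0.4400 = [0.3677 + 0.1438] / 0.4400 = 1.1626 → 1.16
d₂ = d₁ − σ√T = 1.1626 − 0.4400 = 0.7226 → 0.72
e^(−rT) = e^(−0.047·1) = 0.9541
N(−d₂) = N(-0.72) = 0.2358;  N(−d₁) = N(-1.16) = 0.1230
P = 180·0.9541·0.2358 − 260·0.1230 = 40.4958 − 31.9800 = 8.5158

€8.52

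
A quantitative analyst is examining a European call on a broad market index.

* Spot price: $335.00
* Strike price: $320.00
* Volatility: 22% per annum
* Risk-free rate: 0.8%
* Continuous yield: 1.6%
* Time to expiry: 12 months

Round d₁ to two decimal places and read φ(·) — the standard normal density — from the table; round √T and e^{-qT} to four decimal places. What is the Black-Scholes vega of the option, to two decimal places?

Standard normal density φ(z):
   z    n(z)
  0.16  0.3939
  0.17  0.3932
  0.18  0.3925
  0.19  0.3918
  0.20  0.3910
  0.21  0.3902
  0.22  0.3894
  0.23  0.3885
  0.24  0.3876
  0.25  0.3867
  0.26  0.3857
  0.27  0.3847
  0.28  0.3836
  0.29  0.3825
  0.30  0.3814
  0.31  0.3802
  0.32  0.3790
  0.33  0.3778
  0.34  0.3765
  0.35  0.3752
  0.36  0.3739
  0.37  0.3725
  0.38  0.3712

126.46

σ√T = 0.22 × 1.0000 = 0.2200
ln(S/K) + (r − q + σ²/2)T = ln(335/320) + (0.008 − 0.016 + 0.22²/2)·1 = 0.0458 + 0.0162 = 0.0620
d₁ = 0.0620 / 0.2200 = 0.2819 ≈ 0.28
√T = √1 = 1.0000
φ(d₁) = φ(0.28) = 0.3836
exp(−qT) = exp(−0.016·1) = 0.9841
vega = S·exp(−qT)·φ(d₁)·√T = 335·0.9841·0.3836·1.0000 = 126.4628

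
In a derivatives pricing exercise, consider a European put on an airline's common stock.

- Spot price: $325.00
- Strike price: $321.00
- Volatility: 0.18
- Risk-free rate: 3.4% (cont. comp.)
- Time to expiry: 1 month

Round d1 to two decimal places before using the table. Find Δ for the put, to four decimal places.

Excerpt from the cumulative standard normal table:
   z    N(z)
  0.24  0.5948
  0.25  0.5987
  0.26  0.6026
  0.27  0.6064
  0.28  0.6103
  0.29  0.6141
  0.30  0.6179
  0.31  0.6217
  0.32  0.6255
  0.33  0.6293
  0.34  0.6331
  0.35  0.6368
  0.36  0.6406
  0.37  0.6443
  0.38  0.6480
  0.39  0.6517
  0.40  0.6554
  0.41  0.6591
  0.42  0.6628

-0.3745

σ√T = 0.18 × 0.2887 = 0.0520
d₁ = [ln(325/321) + (0.034 + ½·0.18²)·0.08333] / (σ√T) = (0.0124 + 0.0042) / 0.0520 = 0.3188 which rounds to 0.32
N(d₁) = N(0.32) = 0.6255
Δ_put = N(d₁) − 1 = 0.6255 − 1 = -0.3745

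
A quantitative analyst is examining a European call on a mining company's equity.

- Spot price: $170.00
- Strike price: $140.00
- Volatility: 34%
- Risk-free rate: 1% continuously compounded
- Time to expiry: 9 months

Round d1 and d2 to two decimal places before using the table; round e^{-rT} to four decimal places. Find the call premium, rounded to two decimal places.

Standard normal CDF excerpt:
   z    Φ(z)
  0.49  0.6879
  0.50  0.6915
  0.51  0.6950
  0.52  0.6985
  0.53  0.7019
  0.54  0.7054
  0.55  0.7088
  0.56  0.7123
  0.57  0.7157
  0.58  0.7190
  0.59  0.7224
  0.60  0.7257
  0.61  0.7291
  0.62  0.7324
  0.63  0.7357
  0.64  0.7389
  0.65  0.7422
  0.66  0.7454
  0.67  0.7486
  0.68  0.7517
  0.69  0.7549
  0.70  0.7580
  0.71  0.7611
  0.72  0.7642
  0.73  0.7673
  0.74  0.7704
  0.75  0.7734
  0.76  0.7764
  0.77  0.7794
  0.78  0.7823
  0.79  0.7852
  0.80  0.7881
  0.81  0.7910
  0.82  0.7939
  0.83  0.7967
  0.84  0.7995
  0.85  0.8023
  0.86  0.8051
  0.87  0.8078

σ√T = 0.34·√0.75 = 0.2944
d₁ = [ln(170/140) + (0.01 + ½·0.34²)·0.75] / (σ√T) = (0.1942 + 0.0509) / 0.2944 = 0.8321 → 0.83
d₂ = 0.8321 − 0.2944 = 0.5376 → 0.54
e^(−rT) = e^(−0.01·0.75) = 0.9925
N(d₁) = N(0.83) = 0.7967;  N(d₂) = N(0.54) = 0.7054
C = 170·0.7967 − 140·0.9925·0.7054 = 135.4390 − 98.0153 = 37.4237

$37.42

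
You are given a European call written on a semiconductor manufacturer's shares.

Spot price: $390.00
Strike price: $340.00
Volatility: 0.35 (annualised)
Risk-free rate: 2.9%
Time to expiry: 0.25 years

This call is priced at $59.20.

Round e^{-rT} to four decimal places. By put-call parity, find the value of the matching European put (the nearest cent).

$6.75

exp(−rT) = exp(−0.029·0.25) = 0.9928
Put-call parity: C − P = S − K·e^(−rT) = 390 − 340·0.9928 = 390 − 337.5520 = 52.4480
P = C − (C − P) = 59.20 − (52.4480) = 6.7520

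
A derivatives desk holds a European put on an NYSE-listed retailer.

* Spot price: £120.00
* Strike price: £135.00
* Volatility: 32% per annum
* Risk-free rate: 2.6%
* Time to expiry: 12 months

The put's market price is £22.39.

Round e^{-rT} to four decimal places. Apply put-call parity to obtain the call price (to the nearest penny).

£10.86

e^(−rT) = e^(−0.026·1) = 0.9743
Put-call parity: C − P = S − K·e^(−rT) = 120 − 135·0.9743 = 120 − 131.5305 = -11.5305
C = P + (C − P) = 22.39 + (-11.5305) = 10.8595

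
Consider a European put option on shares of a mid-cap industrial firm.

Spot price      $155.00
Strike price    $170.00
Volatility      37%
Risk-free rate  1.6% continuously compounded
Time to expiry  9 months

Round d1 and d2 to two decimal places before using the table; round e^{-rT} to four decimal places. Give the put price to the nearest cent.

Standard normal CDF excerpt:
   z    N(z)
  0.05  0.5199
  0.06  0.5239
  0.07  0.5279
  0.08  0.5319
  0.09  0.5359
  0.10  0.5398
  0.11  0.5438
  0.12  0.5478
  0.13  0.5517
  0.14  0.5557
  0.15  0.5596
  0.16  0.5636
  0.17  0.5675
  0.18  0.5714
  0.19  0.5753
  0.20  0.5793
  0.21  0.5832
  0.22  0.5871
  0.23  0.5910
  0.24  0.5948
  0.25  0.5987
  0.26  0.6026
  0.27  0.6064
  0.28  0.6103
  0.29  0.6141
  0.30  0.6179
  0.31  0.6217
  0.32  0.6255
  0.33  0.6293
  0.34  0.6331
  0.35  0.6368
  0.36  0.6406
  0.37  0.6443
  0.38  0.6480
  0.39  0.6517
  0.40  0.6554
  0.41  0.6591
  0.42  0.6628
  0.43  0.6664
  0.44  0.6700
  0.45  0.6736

$27.65

T = 0.75;  σ√T = 0.3204
ln(S/K) + (r + σ²/2)T = ln(155/170) + (0.016 + 0.37²/2)·0.75 = -0.0924 + 0.0633 = -0.0290
d₁ = -0.0290 / 0.3204 = -0.0906 ⇒ -0.09
d₂ = d₁ − σ√T = -0.0906 − 0.3204 = -0.4110 ⇒ -0.41
e^(−rT) = e^(−0.016·0.75) = 0.9881
N(−d₂) = N(0.41) = 0.6591;  N(−d₁) = N(0.09) = 0.5359
P = 170·0.9881·0.6591 − 155·0.5359 = 110.7136 − 83.0645 = 27.6491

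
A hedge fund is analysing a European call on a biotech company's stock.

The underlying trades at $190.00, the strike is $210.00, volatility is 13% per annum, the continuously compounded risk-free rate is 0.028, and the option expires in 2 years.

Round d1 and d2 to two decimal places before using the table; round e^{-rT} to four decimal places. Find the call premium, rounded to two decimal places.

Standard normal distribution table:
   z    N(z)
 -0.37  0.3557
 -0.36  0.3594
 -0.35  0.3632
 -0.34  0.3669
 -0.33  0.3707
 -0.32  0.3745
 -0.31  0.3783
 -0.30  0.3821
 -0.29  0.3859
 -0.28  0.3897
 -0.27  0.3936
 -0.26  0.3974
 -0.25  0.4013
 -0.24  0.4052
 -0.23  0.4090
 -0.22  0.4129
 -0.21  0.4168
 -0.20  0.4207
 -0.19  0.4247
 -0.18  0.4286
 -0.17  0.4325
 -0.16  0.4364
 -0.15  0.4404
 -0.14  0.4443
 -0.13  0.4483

$10.07

σ√T = 0.13·√2 = 0.1838
d₁ = [ln(190/210) + (0.028 + ½·0.13²)·2] / (σ√T) = (-0.1001 + 0.0729) / 0.1838 = -0.1479 → -0.15
d₂ = -0.1479 − 0.1838 = -0.3317 → -0.33
exp(−rT) = exp(−0.028·2) = 0.9455
N(d₁) = N(-0.15) = 0.4404;  N(d₂) = N(-0.33) = 0.3707
C = 190·0.4404 − 210·0.9455·0.3707 = 83.6760 − 73.6043 = 10.0717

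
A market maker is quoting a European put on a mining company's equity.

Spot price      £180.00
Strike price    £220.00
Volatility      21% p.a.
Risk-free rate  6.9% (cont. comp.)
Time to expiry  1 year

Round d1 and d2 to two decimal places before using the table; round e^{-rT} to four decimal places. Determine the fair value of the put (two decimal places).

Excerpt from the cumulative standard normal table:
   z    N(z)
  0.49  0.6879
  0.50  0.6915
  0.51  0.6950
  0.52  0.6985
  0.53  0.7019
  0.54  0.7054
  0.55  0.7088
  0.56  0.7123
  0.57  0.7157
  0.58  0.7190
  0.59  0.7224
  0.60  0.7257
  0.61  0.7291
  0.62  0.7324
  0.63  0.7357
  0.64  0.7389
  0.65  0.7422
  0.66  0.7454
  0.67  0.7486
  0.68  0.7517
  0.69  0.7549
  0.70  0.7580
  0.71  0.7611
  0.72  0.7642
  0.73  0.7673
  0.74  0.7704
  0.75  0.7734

σ√T = 0.21 × 1.0000 = 0.2100
d₁ = [ln(180/220) + (0.069 + ½·0.21²)·1] / (σ√T) = (-0.2007 + 0.0911) / 0.2100 = -0.5220 ≈ -0.52
d₂ = -0.5220 − 0.2100 = -0.7320 ≈ -0.73
e^(−rT) = e^(−0.069·1) = 0.9333
N(−d₂) = N(0.73) = 0.7673;  N(−d₁) = N(0.52) = 0.6985
P = 220·0.9333·0.7673 − 180·0.6985 = 157.5466 − 125.7300 = 31.8166

£31.82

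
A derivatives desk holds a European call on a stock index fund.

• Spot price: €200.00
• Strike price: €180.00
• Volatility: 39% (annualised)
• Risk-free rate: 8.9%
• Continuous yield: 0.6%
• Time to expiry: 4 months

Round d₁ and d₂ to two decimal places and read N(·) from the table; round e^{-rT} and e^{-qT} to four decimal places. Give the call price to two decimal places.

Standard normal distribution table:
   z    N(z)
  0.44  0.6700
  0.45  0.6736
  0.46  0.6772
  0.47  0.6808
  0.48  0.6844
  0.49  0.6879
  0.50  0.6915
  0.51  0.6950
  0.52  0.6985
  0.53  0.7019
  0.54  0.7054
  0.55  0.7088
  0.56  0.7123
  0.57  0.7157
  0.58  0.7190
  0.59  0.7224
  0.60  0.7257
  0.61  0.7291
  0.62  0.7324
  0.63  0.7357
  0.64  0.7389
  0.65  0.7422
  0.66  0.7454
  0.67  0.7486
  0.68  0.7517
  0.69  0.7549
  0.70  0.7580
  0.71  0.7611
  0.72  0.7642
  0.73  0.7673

€31.70

σ√T = 0.39·√0.3333 = 0.2252
d₁ = [ln(200/180) + (0.089 − 0.006 + ½·0.39²)·0.3333] / (σ√T) = (0.1054 + 0.0530) / 0.2252 = 0.7034 → 0.70
d₂ = 0.7034 − 0.2252 = 0.4782 → 0.48
exp(−qT) = exp(−0.006·0.3333) = 0.9980;  exp(−rT) = exp(−0.089·0.3333) = 0.9708
N(d₁) = N(0.70) = 0.7580;  N(d₂) = N(0.48) = 0.6844
C = 200·0.9980·0.7580 − 180·0.9708·0.6844 = 151.2968 − 119.5948 = 31.7020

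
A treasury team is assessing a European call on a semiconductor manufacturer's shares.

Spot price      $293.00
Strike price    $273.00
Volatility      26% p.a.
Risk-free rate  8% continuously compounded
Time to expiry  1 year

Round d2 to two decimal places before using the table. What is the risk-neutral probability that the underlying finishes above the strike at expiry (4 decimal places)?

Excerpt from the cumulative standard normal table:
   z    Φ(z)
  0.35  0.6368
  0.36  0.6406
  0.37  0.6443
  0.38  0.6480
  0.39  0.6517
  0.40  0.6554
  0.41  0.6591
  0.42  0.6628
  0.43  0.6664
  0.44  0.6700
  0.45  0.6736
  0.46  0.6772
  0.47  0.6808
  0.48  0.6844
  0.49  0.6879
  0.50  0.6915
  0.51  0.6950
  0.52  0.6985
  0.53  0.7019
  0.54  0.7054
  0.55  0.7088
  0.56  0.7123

0.6736

σ√T = 0.26·√1 = 0.2600
ln(S/K) + (r + σ²/2)T = ln(293/273) + (0.08 + 0.26²/2)·1 = 0.0707 + 0.1138 = 0.1845
d₁ = 0.1845 / 0.2600 = 0.7096 ≈ 0.71
d₂ = d₁ − σ√T = 0.7096 − 0.2600 = 0.4496 ≈ 0.45
Pr(exercise) under Q = N(d₂) = 0.6736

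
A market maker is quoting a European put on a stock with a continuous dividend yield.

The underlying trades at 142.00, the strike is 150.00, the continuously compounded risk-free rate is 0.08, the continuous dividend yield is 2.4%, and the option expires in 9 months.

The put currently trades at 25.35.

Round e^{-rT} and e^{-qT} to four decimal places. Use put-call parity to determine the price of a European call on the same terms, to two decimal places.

exp(−qT) = exp(−0.024·0.75) = 0.9822;  exp(−rT) = exp(−0.08·0.75) = 0.9418
Put-call parity: C − P = S·e^(−qT) − K·e^(−rT) = 142·0.9822 − 150·0.9418 = 139.4724 − 141.2700 = -1.7976
C = P + (C − P) = 25.35 + (-1.7976) = 23.5524

23.55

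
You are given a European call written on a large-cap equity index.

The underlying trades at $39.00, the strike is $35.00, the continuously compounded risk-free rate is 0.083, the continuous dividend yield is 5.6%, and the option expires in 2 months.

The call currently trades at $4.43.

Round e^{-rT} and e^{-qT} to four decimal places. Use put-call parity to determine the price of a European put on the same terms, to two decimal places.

e^(−qT) = e^(−0.056·0.1667) = 0.9907;  e^(−rT) = e^(−0.083·0.1667) = 0.9863
Put-call parity: C − P = S·e^(−qT) − K·e^(−rT) = 39·0.9907 − 35·0.9863 = 38.6373 − 34.5205 = 4.1168
P = C − (C − P) = 4.43 − (4.1168) = 0.3132

$0.31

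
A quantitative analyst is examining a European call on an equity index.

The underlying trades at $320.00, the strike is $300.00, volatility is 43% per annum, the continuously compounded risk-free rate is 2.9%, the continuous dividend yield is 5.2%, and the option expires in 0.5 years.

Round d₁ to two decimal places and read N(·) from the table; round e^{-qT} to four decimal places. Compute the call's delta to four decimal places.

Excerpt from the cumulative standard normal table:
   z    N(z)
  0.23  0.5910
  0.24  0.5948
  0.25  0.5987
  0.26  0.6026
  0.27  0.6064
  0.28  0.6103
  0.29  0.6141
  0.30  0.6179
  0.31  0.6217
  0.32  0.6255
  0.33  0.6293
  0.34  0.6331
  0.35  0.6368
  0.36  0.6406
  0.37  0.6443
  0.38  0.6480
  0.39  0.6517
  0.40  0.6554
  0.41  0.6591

T = 0.5;  σ√T = 0.3041
ln(S/K) + (r − q + σ²/2)T = ln(320/300) + (0.029 − 0.052 + 0.43²/2)·0.5 = 0.0645 + 0.0347 = 0.0993
d₁ = 0.0993 / 0.3041 = 0.3265 ≈ 0.33
N(d₁) = N(0.33) = 0.6293
Δ_call = exp(−qT)·N(d₁) = 0.9743·0.6293 = 0.6131

0.6131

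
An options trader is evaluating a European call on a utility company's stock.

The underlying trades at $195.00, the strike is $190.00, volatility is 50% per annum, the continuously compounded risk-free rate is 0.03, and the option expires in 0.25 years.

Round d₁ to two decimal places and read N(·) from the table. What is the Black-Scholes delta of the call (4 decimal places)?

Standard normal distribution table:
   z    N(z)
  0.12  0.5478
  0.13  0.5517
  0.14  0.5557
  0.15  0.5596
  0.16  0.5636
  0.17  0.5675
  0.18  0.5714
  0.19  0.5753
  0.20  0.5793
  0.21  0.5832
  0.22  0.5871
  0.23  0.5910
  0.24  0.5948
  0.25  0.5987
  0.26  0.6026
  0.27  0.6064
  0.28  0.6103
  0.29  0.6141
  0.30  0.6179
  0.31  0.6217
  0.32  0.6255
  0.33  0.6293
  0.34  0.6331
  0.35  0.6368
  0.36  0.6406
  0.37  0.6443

0.6026

σ√T = 0.5·√0.25 = 0.2500
ln(S/K) + (r + σ²/2)T = ln(195/190) + (0.03 + 0.5²/2)·0.25 = 0.0260 + 0.0387 = 0.0647
d₁ = 0.0647 / 0.2500 = 0.2589 ⇒ 0.26
N(d₁) = N(0.26) = 0.6026
Δ_call = N(d₁) = 0.6026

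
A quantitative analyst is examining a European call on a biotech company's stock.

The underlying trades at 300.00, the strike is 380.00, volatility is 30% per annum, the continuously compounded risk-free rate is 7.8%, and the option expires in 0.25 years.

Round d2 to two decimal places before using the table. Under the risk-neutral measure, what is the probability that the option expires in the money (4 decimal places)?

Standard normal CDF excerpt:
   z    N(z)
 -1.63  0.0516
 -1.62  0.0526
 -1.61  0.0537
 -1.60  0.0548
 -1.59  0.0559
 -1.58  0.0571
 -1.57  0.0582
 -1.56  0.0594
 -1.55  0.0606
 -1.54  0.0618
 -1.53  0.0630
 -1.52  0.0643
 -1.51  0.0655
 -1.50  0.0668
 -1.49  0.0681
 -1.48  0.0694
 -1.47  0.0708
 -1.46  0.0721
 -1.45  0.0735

0.0643

σ√T = 0.3 × 0.5000 = 0.1500
ln(S/K) + (r + σ²/2)T = ln(300/380) + (0.078 + 0.3²/2)·0.25 = -0.2364 + 0.0307 = -0.2056
d₁ = -0.2056 / 0.1500 = -1.3709 → -1.37
d₂ = d₁ − σ√T = -1.3709 − 0.1500 = -1.5209 → -1.52
Pr(exercise) under Q = N(d₂) = 0.0643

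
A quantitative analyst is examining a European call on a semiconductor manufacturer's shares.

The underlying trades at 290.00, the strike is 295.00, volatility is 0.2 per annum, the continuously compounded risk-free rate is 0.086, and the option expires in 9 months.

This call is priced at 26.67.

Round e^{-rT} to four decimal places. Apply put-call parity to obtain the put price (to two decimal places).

e^(−rT) = e^(−0.086·0.75) = 0.9375
Put-call parity: C − P = S − K·e^(−rT) = 290 − 295·0.9375 = 290 − 276.5625 = 13.4375
P = C − (C − P) = 26.67 − (13.4375) = 13.2325

13.23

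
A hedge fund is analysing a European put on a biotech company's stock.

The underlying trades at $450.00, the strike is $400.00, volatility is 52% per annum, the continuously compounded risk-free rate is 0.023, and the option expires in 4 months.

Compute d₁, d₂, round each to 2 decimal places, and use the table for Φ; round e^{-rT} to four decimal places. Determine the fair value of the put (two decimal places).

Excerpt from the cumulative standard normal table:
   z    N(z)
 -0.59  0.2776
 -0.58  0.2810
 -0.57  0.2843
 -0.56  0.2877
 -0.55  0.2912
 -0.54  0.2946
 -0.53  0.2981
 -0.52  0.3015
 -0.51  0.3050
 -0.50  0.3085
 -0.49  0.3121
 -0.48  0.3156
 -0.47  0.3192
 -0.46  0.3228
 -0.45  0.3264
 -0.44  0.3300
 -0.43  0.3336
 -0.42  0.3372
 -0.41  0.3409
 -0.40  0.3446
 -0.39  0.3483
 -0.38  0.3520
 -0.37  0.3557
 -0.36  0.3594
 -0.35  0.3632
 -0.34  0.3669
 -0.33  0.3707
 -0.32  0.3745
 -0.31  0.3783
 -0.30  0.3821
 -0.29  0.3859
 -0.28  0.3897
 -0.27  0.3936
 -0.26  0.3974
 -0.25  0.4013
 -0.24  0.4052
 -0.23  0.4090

T = 0.3333;  σ√T = 0.3002
d₁ = [ln(450/400) + (0.023 + 0.52²/2)·0.3333] / 0.3002 = [0.1178 + 0.0527] / 0.3002 = 0.5680 ⇒ 0.57
d₂ = d₁ − σ√T = 0.5680 − 0.3002 = 0.2677 ⇒ 0.27
e^(−rT) = e^(−0.023·0.3333) = 0.9924
N(−d₂) = N(-0.27) = 0.3936;  N(−d₁) = N(-0.57) = 0.2843
P = 400·0.9924·0.3936 − 450·0.2843 = 156.2435 − 127.9350 = 28.3085

$28.31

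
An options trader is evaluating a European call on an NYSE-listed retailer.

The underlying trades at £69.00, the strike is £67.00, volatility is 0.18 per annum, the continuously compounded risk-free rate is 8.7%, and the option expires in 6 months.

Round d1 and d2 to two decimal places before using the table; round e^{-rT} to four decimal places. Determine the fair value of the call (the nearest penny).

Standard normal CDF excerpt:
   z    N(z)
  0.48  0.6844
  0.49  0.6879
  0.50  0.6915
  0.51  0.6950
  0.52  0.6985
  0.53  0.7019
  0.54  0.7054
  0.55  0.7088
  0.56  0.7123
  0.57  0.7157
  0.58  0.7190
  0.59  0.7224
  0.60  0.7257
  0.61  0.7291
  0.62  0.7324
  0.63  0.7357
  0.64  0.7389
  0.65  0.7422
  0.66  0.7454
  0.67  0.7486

£6.40

T = 0.5;  σ√T = 0.1273
d₁ = [ln(69/67) + (0.087 + 0.18²/2)·0.5] / 0.1273 = [0.0294 + 0.0516] / 0.1273 = 0.6365 which rounds to 0.64
d₂ = d₁ − σ√T = 0.6365 − 0.1273 = 0.5092 which rounds to 0.51
exp(−rT) = exp(−0.087·0.5) = 0.9574
N(d₁) = N(0.64) = 0.7389;  N(d₂) = N(0.51) = 0.6950
C = 69·0.7389 − 67·0.9574·0.6950 = 50.9841 − 44.5813 = 6.4028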